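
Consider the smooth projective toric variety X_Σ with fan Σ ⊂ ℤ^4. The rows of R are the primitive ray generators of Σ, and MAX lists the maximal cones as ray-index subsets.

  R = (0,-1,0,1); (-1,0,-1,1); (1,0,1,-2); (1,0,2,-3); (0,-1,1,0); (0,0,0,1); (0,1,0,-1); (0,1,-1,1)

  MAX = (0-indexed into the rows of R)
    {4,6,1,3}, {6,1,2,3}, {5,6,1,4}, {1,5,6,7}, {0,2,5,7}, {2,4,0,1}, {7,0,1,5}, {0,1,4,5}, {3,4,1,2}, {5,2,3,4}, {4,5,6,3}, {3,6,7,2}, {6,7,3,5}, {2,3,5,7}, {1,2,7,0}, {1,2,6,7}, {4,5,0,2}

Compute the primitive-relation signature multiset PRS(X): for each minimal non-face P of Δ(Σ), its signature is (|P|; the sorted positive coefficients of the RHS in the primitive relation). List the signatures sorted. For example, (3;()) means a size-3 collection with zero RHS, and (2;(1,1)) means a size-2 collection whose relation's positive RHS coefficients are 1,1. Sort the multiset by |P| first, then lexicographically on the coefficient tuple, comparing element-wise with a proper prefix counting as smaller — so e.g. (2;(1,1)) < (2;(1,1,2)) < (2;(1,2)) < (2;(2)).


8 minimal non-faces of Δ(Σ) (on 8 rays):

  P={0,6}:  v_{0} + v_{6} = 0 ; sig = (2;())
  P={4,7}:  v_{4} + v_{7} = v_{5} ; sig = (2;(1))
  P={0,3}:  v_{0} + v_{3} = v_{2} + v_{4} ; sig = (2;(1,1))
  P={1,2,5}:  v_{1} + v_{2} + v_{5} = 0 ; sig = (3;())
  P={1,3,7}:  v_{1} + v_{3} + v_{7} = v_{6} ; sig = (3;(1))
  P={2,4,6}:  v_{2} + v_{4} + v_{6} = v_{3} ; sig = (3;(1))
  P={1,3,5}:  v_{1} + v_{3} + v_{5} = v_{4} + v_{6} ; sig = (3;(1,1))
  P={2,5,6}:  v_{2} + v_{5} + v_{6} = v_{3} + v_{7} ; sig = (3;(1,1))

so the primitive-relation signature multiset is
    (2;())
    (2;(1))
    (2;(1,1))
    (3;())
    (3;(1))
    (3;(1))
    (3;(1,1))
    (3;(1,1))


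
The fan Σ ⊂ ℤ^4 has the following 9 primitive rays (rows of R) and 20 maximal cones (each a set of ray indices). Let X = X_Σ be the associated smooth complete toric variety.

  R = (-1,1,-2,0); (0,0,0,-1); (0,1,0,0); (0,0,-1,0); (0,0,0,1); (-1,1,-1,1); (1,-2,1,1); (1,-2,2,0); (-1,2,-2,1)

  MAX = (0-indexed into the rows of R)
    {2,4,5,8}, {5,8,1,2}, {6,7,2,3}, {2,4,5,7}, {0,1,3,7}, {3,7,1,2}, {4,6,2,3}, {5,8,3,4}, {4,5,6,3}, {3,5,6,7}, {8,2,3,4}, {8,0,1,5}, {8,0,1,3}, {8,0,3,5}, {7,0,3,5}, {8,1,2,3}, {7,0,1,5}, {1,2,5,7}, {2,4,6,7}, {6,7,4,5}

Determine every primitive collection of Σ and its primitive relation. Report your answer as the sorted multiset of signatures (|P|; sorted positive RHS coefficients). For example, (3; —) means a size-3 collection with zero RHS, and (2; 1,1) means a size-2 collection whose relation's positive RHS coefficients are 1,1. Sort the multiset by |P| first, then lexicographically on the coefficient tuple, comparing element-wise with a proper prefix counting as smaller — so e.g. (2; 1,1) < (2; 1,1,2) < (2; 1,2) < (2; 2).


Δ(Σ) — 9 vertices, 11 min non-faces:

  P={1,4}:  v_{1} + v_{4} = 0  →  sig = (2; —)
  P={7,8}:  v_{7} + v_{8} = v_{4}  →  sig = (2; 1)
  P={0,2}:  v_{0} + v_{2} = v_{1} + v_{8}  →  sig = (2; 1,1)
  P={0,4}:  v_{0} + v_{4} = v_{3} + v_{5}  →  sig = (2; 1,1)
  P={1,6}:  v_{1} + v_{6} = v_{3} + v_{7}  →  sig = (2; 1,1)
  P={0,6}:  v_{0} + v_{6} = 2·v_{3} + v_{5} + v_{7}  →  sig = (2; 1,1,2)
  P={6,8}:  v_{6} + v_{8} = v_{3} + 2·v_{4}  →  sig = (2; 1,2)
  P={1,3,5}:  v_{1} + v_{3} + v_{5} = v_{0}  →  sig = (3; 1)
  P={2,3,5}:  v_{2} + v_{3} + v_{5} = v_{8}  →  sig = (3; 1)
  P={3,4,7}:  v_{3} + v_{4} + v_{7} = v_{6}  →  sig = (3; 1)
  P={2,5,6}:  v_{2} + v_{5} + v_{6} = 2·v_{4}  →  sig = (3; 2)

Hence PRS(X_Σ) =
[(2; —), (2; 1), (2; 1,1), (2; 1,1), (2; 1,1), (2; 1,1,2), (2; 1,2), (3; 1), (3; 1), (3; 1), (3; 2)]


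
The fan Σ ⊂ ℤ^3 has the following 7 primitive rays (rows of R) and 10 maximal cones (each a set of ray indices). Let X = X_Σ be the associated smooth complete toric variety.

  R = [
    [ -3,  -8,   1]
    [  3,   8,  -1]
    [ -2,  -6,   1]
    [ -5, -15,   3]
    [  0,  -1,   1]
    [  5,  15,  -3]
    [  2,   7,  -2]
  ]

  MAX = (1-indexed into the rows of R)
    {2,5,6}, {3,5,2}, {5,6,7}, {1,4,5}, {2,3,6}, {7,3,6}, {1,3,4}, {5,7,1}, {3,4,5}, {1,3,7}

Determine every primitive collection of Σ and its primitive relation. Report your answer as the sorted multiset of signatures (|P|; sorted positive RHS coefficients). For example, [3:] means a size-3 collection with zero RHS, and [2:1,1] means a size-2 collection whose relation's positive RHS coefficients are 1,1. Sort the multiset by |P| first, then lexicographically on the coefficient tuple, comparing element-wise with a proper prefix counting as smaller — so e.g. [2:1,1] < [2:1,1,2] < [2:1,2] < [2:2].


Σ has 9 primitive collections:

  • {1,2}:  v_{1} + v_{2} = 0  ⟹  sig = [2:]
  • {4,6}:  v_{4} + v_{6} = 0  ⟹  sig = [2:]
  • {1,6}:  v_{1} + v_{6} = v_{7}  ⟹  sig = [2:1]
  • {2,7}:  v_{2} + v_{7} = v_{6}  ⟹  sig = [2:1]
  • {4,7}:  v_{4} + v_{7} = v_{1}  ⟹  sig = [2:1]
  • {2,4}:  v_{2} + v_{4} = v_{3} + v_{5}  ⟹  sig = [2:1,1]
  • {3,5,7}:  v_{3} + v_{5} + v_{7} = 0  ⟹  sig = [3:]
  • {1,3,5}:  v_{1} + v_{3} + v_{5} = v_{4}  ⟹  sig = [3:1]
  • {3,5,6}:  v_{3} + v_{5} + v_{6} = v_{2}  ⟹  sig = [3:1]

Hence PRS(X_Σ) =
[[2:], [2:], [2:1], [2:1], [2:1], [2:1,1], [3:], [3:1], [3:1]]


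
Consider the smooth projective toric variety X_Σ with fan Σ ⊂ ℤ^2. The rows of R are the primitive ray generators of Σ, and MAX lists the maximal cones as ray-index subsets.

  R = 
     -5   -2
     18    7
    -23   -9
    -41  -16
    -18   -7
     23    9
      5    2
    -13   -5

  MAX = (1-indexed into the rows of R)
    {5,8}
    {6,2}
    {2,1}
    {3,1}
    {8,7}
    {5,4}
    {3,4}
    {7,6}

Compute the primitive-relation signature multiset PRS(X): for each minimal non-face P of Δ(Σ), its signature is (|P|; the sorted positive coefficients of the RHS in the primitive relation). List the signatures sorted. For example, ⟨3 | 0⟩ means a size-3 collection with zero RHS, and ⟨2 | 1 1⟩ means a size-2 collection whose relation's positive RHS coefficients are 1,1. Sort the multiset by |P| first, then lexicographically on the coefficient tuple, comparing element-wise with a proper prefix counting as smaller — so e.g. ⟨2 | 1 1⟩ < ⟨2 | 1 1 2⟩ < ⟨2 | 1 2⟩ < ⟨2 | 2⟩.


Σ has 20 primitive collections:

  P={1,7}:  v_{1} + v_{7} = 0 ; sig = ⟨2 | 0⟩
  P={2,5}:  v_{2} + v_{5} = 0 ; sig = ⟨2 | 0⟩
  P={3,6}:  v_{3} + v_{6} = 0 ; sig = ⟨2 | 0⟩
  P={1,5}:  v_{1} + v_{5} = v_{3} ; sig = ⟨2 | 1⟩
  P={1,6}:  v_{1} + v_{6} = v_{2} ; sig = ⟨2 | 1⟩
  P={1,8}:  v_{1} + v_{8} = v_{5} ; sig = ⟨2 | 1⟩
  P={2,3}:  v_{2} + v_{3} = v_{1} ; sig = ⟨2 | 1⟩
  P={2,4}:  v_{2} + v_{4} = v_{3} ; sig = ⟨2 | 1⟩
  P={2,7}:  v_{2} + v_{7} = v_{6} ; sig = ⟨2 | 1⟩
  P={2,8}:  v_{2} + v_{8} = v_{7} ; sig = ⟨2 | 1⟩
  P={3,5}:  v_{3} + v_{5} = v_{4} ; sig = ⟨2 | 1⟩
  P={3,7}:  v_{3} + v_{7} = v_{5} ; sig = ⟨2 | 1⟩
  P={4,6}:  v_{4} + v_{6} = v_{5} ; sig = ⟨2 | 1⟩
  P={5,6}:  v_{5} + v_{6} = v_{7} ; sig = ⟨2 | 1⟩
  P={5,7}:  v_{5} + v_{7} = v_{8} ; sig = ⟨2 | 1⟩
  P={1,4}:  v_{1} + v_{4} = 2·v_{3} ; sig = ⟨2 | 2⟩
  P={3,8}:  v_{3} + v_{8} = 2·v_{5} ; sig = ⟨2 | 2⟩
  P={4,7}:  v_{4} + v_{7} = 2·v_{5} ; sig = ⟨2 | 2⟩
  P={6,8}:  v_{6} + v_{8} = 2·v_{7} ; sig = ⟨2 | 2⟩
  P={4,8}:  v_{4} + v_{8} = 3·v_{5} ; sig = ⟨2 | 3⟩

Hence PRS(X_Σ) =
[⟨2 | 0⟩, ⟨2 | 0⟩, ⟨2 | 0⟩, ⟨2 | 1⟩, ⟨2 | 1⟩, ⟨2 | 1⟩, ⟨2 | 1⟩, ⟨2 | 1⟩, ⟨2 | 1⟩, ⟨2 | 1⟩, ⟨2 | 1⟩, ⟨2 | 1⟩, ⟨2 | 1⟩, ⟨2 | 1⟩, ⟨2 | 1⟩, ⟨2 | 2⟩, ⟨2 | 2⟩, ⟨2 | 2⟩, ⟨2 | 2⟩, ⟨2 | 3⟩]


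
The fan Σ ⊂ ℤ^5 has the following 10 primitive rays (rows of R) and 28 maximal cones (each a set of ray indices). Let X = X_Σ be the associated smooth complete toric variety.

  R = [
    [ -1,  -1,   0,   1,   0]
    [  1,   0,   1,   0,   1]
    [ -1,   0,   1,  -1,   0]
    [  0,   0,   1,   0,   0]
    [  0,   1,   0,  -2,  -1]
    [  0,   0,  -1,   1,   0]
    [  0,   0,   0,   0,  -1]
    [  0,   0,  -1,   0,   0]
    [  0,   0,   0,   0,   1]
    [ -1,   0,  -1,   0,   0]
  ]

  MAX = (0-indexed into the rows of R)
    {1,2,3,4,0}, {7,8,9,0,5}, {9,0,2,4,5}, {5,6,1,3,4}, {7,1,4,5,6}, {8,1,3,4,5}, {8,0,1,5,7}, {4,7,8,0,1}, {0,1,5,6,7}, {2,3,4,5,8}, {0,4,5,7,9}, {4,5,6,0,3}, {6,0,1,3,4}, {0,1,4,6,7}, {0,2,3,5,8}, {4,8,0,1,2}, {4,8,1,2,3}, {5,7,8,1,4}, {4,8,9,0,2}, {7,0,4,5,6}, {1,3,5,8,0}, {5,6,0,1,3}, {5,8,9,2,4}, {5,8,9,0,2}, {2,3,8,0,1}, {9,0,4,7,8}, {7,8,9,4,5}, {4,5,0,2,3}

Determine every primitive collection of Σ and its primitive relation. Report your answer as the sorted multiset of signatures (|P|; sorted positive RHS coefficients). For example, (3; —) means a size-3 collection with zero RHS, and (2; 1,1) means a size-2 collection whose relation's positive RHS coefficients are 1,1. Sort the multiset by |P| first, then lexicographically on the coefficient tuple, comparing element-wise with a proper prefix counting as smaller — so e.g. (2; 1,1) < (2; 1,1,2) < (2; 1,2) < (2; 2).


Δ(Σ) — 10 vertices, 11 min non-faces:

  P = {3,7}:  v_{3} + v_{7} = 0  so sig = (2; —)
  P = {6,8}:  v_{6} + v_{8} = 0  so sig = (2; —)
  P = {1,9}:  v_{1} + v_{9} = v_{8}  so sig = (2; 1)
  P = {3,9}:  v_{3} + v_{9} = v_{2} + v_{5}  so sig = (2; 1,1)
  P = {2,6}:  v_{2} + v_{6} = v_{0} + v_{3} + v_{4}  so sig = (2; 1,1,1)
  P = {2,7}:  v_{2} + v_{7} = v_{0} + v_{4} + v_{8}  so sig = (2; 1,1,1)
  P = {6,9}:  v_{6} + v_{9} = v_{0} + v_{4} + v_{5}  so sig = (2; 1,1,1)
  P = {1,2,5}:  v_{1} + v_{2} + v_{5} = v_{3} + v_{8}  so sig = (3; 1,1)
  P = {0,1,4,5}:  v_{0} + v_{1} + v_{4} + v_{5} = 0  so sig = (4; —)
  P = {0,3,4,8}:  v_{0} + v_{3} + v_{4} + v_{8} = v_{2}  so sig = (4; 1)
  P = {0,4,5,8}:  v_{0} + v_{4} + v_{5} + v_{8} = v_{9}  so sig = (4; 1)

Signatures (|P|; sorted positive RHS coefficients), sorted:
    |P|=2: 7 collections, coeffs (), (), (1), (1,1), (1,1,1), (1,1,1), (1,1,1)
    |P|=3: 1 collection, coeffs (1,1)
    |P|=4: 3 collections, coeffs (), (1), (1)


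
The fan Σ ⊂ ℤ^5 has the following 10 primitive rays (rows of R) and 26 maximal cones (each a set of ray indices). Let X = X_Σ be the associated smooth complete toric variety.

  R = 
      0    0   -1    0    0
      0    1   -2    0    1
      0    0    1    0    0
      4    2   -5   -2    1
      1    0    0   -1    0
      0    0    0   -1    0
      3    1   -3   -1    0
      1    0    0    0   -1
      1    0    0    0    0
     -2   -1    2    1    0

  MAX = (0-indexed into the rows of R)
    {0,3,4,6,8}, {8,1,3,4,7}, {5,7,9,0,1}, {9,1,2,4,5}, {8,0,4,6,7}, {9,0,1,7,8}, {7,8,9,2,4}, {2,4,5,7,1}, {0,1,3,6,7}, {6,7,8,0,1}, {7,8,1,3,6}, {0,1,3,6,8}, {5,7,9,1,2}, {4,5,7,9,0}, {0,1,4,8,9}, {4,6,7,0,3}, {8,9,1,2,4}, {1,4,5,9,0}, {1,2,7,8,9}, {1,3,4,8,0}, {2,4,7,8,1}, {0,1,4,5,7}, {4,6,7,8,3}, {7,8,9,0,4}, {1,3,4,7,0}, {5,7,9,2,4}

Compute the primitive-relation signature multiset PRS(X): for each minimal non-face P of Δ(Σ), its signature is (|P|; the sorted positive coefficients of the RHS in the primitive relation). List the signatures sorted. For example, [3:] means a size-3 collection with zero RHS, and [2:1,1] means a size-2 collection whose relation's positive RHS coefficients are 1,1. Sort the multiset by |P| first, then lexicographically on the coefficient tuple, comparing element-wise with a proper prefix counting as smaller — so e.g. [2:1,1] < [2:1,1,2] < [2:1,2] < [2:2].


|primitive collections| = 12. Relations:

  P={0,2}:  v_{0} + v_{2} = 0 — sig = [2:]
  P={5,8}:  v_{5} + v_{8} = v_{4} — sig = [2:1]
  P={6,9}:  v_{6} + v_{9} = v_{0} + v_{8} — sig = [2:1,1]
  P={2,6}:  v_{2} + v_{6} = v_{1} + v_{4} + v_{7} + v_{8} — sig = [2:1,1,1,1]
  P={3,9}:  v_{3} + v_{9} = v_{0} + v_{1} + v_{4} + v_{8} — sig = [2:1,1,1,1]
  P={5,6}:  v_{5} + v_{6} = v_{0} + v_{1} + 2·v_{4} + v_{7} — sig = [2:1,1,1,2]
  P={2,3}:  v_{2} + v_{3} = 2·v_{1} + 2·v_{4} + v_{7} + v_{8} — sig = [2:1,1,2,2]
  P={3,5}:  v_{3} + v_{5} = v_{0} + 2·v_{1} + 3·v_{4} + v_{7} — sig = [2:1,1,2,3]
  P={1,4,6}:  v_{1} + v_{4} + v_{6} = v_{3} — sig = [3:1]
  P={1,4,7,9}:  v_{1} + v_{4} + v_{7} + v_{9} = 0 — sig = [4:]
  P={0,3,7,8}:  v_{0} + v_{3} + v_{7} + v_{8} = 2·v_{6} — sig = [4:2]
  P={0,1,4,7,8}:  v_{0} + v_{1} + v_{4} + v_{7} + v_{8} = v_{6} — sig = [5:1]

Signatures (|P|; sorted positive RHS coefficients), sorted:
[[2:], [2:1], [2:1,1], [2:1,1,1,1], [2:1,1,1,1], [2:1,1,1,2], [2:1,1,2,2], [2:1,1,2,3], [3:1], [4:], [4:2], [5:1]]


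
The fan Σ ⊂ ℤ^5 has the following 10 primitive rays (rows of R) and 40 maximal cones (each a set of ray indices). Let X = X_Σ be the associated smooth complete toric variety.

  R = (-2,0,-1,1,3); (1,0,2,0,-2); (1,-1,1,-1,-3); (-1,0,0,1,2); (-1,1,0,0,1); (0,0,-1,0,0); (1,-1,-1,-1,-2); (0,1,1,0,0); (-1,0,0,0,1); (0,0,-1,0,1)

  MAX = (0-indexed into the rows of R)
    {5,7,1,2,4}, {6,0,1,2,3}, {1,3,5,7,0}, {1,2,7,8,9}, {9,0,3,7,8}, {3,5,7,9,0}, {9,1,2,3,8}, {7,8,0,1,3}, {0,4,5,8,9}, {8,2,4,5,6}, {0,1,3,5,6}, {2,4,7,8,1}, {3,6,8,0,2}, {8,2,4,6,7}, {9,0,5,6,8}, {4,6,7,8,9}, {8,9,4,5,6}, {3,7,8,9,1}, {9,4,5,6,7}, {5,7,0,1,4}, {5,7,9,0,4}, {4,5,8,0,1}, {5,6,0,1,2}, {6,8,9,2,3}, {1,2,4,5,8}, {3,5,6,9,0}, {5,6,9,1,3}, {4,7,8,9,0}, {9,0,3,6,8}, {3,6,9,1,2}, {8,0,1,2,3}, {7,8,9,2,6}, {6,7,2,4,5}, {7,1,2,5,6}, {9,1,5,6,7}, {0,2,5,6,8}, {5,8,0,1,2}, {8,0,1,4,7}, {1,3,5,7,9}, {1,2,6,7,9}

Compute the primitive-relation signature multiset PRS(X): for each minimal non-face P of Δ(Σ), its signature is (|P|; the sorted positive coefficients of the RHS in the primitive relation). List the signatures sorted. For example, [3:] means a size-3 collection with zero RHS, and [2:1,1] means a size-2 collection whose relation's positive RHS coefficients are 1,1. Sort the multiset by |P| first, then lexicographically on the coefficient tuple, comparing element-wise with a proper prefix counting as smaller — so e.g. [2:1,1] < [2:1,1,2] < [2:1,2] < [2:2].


Primitive collections (18):

  P={3,4}:  v_{3} + v_{4} = v_{0} + v_{7} ; sig = [2:1,1]
  P={3,6,7}:  v_{3} + v_{6} + v_{7} = 0 ; sig = [3:]
  P={0,1,9}:  v_{0} + v_{1} + v_{9} = v_{3} ; sig = [3:1]
  P={1,4,9}:  v_{1} + v_{4} + v_{9} = v_{7} ; sig = [3:1]
  P={1,6,8}:  v_{1} + v_{6} + v_{8} = v_{2} ; sig = [3:1]
  P={2,5,9}:  v_{2} + v_{5} + v_{9} = v_{6} ; sig = [3:1]
  P={3,5,8}:  v_{3} + v_{5} + v_{8} = v_{0} ; sig = [3:1]
  P={5,7,8}:  v_{5} + v_{7} + v_{8} = v_{4} ; sig = [3:1]
  P={0,6,7}:  v_{0} + v_{6} + v_{7} = v_{5} + v_{8} ; sig = [3:1,1]
  P={2,3,7}:  v_{2} + v_{3} + v_{7} = v_{1} + v_{8} ; sig = [3:1,1]
  P={0,2,9}:  v_{0} + v_{2} + v_{9} = v_{3} + v_{6} + v_{8} ; sig = [3:1,1,1]
  P={1,4,6}:  v_{1} + v_{4} + v_{6} = v_{2} + v_{5} + v_{7} ; sig = [3:1,1,1]
  P={2,3,5}:  v_{2} + v_{3} + v_{5} = v_{0} + v_{1} + v_{6} ; sig = [3:1,1,1]
  P={2,4,9}:  v_{2} + v_{4} + v_{9} = v_{6} + v_{7} + v_{8} ; sig = [3:1,1,1]
  P={0,2,7}:  v_{0} + v_{2} + v_{7} = v_{1} + v_{5} + 2·v_{8} ; sig = [3:1,1,2]
  P={0,2,4}:  v_{0} + v_{2} + v_{4} = v_{1} + 2·v_{5} + 3·v_{8} ; sig = [3:1,2,3]
  P={0,4,6}:  v_{0} + v_{4} + v_{6} = 2·v_{5} + 2·v_{8} ; sig = [3:2,2]
  P={1,5,8,9}:  v_{1} + v_{5} + v_{8} + v_{9} = 0 ; sig = [4:]

Sorted signature multiset PRS(X):
{ [2:1,1],  [3:],  [3:1] ×6,  [3:1,1] ×2,  [3:1,1,1] ×4,  [3:1,1,2],  [3:1,2,3],  [3:2,2],  [4:] }


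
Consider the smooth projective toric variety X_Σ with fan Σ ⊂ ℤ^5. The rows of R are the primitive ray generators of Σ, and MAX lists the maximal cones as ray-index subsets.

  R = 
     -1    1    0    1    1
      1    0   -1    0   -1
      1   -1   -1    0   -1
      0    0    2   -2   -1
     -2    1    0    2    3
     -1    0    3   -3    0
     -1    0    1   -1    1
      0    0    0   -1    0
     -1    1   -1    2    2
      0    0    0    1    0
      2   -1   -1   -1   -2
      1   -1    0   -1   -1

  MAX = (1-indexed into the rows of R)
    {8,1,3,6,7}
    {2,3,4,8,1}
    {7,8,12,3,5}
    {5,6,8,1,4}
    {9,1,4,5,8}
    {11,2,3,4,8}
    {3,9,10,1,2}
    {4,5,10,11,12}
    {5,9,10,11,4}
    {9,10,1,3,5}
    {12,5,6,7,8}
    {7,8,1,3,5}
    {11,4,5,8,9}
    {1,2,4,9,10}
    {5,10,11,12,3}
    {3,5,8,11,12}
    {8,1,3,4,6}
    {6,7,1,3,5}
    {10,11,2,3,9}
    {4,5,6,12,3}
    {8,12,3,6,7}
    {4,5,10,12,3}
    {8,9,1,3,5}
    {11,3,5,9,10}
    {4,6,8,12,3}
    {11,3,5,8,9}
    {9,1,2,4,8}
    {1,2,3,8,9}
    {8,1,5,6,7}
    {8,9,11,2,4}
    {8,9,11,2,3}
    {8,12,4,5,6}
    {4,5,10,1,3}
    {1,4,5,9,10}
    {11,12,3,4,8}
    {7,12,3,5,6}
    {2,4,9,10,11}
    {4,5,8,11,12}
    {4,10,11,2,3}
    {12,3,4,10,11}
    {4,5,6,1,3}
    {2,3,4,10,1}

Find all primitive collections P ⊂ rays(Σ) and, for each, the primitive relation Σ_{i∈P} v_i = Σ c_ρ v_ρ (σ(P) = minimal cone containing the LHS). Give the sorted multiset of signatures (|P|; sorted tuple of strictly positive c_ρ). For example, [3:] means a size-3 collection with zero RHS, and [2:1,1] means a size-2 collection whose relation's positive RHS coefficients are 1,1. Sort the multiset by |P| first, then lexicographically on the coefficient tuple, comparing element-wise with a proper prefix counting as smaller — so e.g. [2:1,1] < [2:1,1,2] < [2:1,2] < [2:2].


19 collections generate NE(X_Σ); each relation:

  P={1,12}:  v_{1} + v_{12} = 0  →  sig = [2:]
  P={8,10}:  v_{8} + v_{10} = 0  →  sig = [2:]
  P={1,11}:  v_{1} + v_{11} = v_{2}  →  sig = [2:1]
  P={2,5}:  v_{2} + v_{5} = v_{9}  →  sig = [2:1]
  P={2,7}:  v_{2} + v_{7} = v_{8}  →  sig = [2:1]
  P={2,12}:  v_{2} + v_{12} = v_{11}  →  sig = [2:1]
  P={4,7}:  v_{4} + v_{7} = v_{6}  →  sig = [2:1]
  P={2,6}:  v_{2} + v_{6} = v_{4} + v_{8}  →  sig = [2:1,1]
  P={7,9}:  v_{7} + v_{9} = v_{5} + v_{8}  →  sig = [2:1,1]
  P={7,11}:  v_{7} + v_{11} = v_{8} + v_{12}  →  sig = [2:1,1]
  P={9,12}:  v_{9} + v_{12} = v_{5} + v_{11}  →  sig = [2:1,1]
  P={6,9}:  v_{6} + v_{9} = v_{4} + v_{5} + v_{8}  →  sig = [2:1,1,1]
  P={6,11}:  v_{6} + v_{11} = v_{4} + v_{8} + v_{12}  →  sig = [2:1,1,1]
  P={7,10}:  v_{7} + v_{10} = v_{3} + v_{4} + v_{5}  →  sig = [2:1,1,1]
  P={6,10}:  v_{6} + v_{10} = v_{3} + 2·v_{4} + v_{5}  →  sig = [2:1,1,2]
  P={3,4,9}:  v_{3} + v_{4} + v_{9} = 0  →  sig = [3:]
  P={3,4,5,8}:  v_{3} + v_{4} + v_{5} + v_{8} = v_{7}  →  sig = [4:1]
  P={3,4,5,11}:  v_{3} + v_{4} + v_{5} + v_{11} = v_{12}  →  sig = [4:1]
  P={3,5,6,8}:  v_{3} + v_{5} + v_{6} + v_{8} = 2·v_{7}  →  sig = [4:2]

Signatures (|P|; sorted positive RHS coefficients), sorted:
    |P|=2: 15 collections, coeffs (), (), (1), (1), (1), (1), (1), (1,1), (1,1), (1,1), (1,1), (1,1,1), (1,1,1), (1,1,1), (1,1,2)
    |P|=3: 1 collection, coeffs ()
    |P|=4: 3 collections, coeffs (1), (1), (2)


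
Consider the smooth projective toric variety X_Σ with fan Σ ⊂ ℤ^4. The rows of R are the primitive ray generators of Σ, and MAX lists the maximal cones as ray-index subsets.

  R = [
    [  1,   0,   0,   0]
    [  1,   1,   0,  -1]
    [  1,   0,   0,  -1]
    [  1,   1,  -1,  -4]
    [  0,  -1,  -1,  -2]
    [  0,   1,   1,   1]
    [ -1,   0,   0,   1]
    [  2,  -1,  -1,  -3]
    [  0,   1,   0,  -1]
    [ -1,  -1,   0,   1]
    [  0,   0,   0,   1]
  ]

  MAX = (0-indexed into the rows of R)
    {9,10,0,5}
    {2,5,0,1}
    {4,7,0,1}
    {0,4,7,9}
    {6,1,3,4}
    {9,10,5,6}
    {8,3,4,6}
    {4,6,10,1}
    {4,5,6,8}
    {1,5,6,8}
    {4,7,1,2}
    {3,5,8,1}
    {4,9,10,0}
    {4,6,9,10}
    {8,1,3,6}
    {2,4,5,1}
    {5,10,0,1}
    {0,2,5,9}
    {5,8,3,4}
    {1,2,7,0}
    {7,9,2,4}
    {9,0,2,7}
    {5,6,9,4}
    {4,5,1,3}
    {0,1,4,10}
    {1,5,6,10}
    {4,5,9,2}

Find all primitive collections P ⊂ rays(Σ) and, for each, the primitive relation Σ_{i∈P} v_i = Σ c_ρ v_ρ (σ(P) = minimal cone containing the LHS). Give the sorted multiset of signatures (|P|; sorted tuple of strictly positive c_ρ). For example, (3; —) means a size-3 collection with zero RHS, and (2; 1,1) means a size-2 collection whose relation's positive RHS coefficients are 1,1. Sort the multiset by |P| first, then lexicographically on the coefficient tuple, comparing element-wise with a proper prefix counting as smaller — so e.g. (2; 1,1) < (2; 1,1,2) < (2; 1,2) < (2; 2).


Minimal non-faces — 23 found among 11 rays, 27 max cones:

  P={1,9}:  v_{1} + v_{9} = 0 — sig = (2; —)
  P={2,6}:  v_{2} + v_{6} = 0 — sig = (2; —)
  P={0,6}:  v_{0} + v_{6} = v_{10} — sig = (2; 1)
  P={0,8}:  v_{0} + v_{8} = v_{1} — sig = (2; 1)
  P={2,10}:  v_{2} + v_{10} = v_{0} — sig = (2; 1)
  P={3,9}:  v_{3} + v_{9} = v_{4} + v_{8} — sig = (2; 1,1)
  P={6,7}:  v_{6} + v_{7} = v_{0} + v_{4} — sig = (2; 1,1)
  P={8,10}:  v_{8} + v_{10} = v_{1} + v_{6} — sig = (2; 1,1)
  P={2,8}:  v_{2} + v_{8} = v_{1} + v_{4} + v_{5} — sig = (2; 1,1,1)
  P={7,8}:  v_{7} + v_{8} = v_{1} + v_{2} + v_{4} — sig = (2; 1,1,1)
  P={8,9}:  v_{8} + v_{9} = v_{4} + v_{5} + v_{6} — sig = (2; 1,1,1)
  P={3,10}:  v_{3} + v_{10} = 2·v_{1} + v_{4} + v_{6} — sig = (2; 1,1,2)
  P={0,3}:  v_{0} + v_{3} = 2·v_{1} + v_{4} — sig = (2; 1,2)
  P={7,10}:  v_{7} + v_{10} = 2·v_{0} + v_{4} — sig = (2; 1,2)
  P={2,3}:  v_{2} + v_{3} = 2·v_{1} + 2·v_{4} + v_{5} — sig = (2; 1,2,2)
  P={3,7}:  v_{3} + v_{7} = 2·v_{1} + v_{2} + 2·v_{4} — sig = (2; 1,2,2)
  P={5,7}:  v_{5} + v_{7} = 2·v_{2} — sig = (2; 2)
  P={4,5,10}:  v_{4} + v_{5} + v_{10} = 0 — sig = (3; —)
  P={0,2,4}:  v_{0} + v_{2} + v_{4} = v_{7} — sig = (3; 1)
  P={0,4,5}:  v_{0} + v_{4} + v_{5} = v_{2} — sig = (3; 1)
  P={1,4,8}:  v_{1} + v_{4} + v_{8} = v_{3} — sig = (3; 1)
  P={3,5,6}:  v_{3} + v_{5} + v_{6} = 2·v_{8} — sig = (3; 2)
  P={1,4,5,6}:  v_{1} + v_{4} + v_{5} + v_{6} = v_{8} — sig = (4; 1)

Sorted signature multiset PRS(X):
[(2; —), (2; —), (2; 1), (2; 1), (2; 1), (2; 1,1), (2; 1,1), (2; 1,1), (2; 1,1,1), (2; 1,1,1), (2; 1,1,1), (2; 1,1,2), (2; 1,2), (2; 1,2), (2; 1,2,2), (2; 1,2,2), (2; 2), (3; —), (3; 1), (3; 1), (3; 1), (3; 2), (4; 1)]


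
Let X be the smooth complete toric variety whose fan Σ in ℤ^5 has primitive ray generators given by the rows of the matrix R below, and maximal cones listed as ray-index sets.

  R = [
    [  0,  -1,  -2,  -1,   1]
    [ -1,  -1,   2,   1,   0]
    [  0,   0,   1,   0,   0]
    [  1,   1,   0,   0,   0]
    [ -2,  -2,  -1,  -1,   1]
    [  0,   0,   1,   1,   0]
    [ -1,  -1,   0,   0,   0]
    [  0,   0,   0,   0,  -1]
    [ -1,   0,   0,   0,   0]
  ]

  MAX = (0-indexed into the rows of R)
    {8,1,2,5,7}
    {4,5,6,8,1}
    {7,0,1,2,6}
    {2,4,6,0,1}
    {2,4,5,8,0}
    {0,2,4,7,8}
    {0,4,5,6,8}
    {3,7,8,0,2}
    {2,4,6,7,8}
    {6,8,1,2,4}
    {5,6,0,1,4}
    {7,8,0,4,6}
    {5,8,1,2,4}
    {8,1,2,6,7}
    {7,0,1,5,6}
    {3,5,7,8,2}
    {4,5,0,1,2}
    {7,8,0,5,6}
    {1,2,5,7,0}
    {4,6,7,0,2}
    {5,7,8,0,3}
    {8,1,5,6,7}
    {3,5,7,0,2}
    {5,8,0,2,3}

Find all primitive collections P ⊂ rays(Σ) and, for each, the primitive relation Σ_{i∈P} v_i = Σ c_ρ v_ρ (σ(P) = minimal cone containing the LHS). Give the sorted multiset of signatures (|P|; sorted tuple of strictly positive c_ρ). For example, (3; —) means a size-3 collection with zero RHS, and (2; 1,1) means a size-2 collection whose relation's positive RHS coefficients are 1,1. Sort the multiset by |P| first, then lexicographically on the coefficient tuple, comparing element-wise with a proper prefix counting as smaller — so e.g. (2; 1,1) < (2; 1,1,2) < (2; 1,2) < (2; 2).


|primitive collections| = 9. Relations:

  • {3,6}:  v_{3} + v_{6} = 0  so sig = (2; —)
  • {1,3}:  v_{1} + v_{3} = v_{2} + v_{5}  so sig = (2; 1,1)
  • {3,4}:  v_{3} + v_{4} = v_{0} + v_{2} + v_{8}  so sig = (2; 1,1,1)
  • {2,5,6}:  v_{2} + v_{5} + v_{6} = v_{1}  so sig = (3; 1)
  • {0,1,8}:  v_{0} + v_{1} + v_{8} = v_{4} + v_{5}  so sig = (3; 1,1)
  • {1,4,7}:  v_{1} + v_{4} + v_{7} = v_{2} + 3·v_{6}  so sig = (3; 1,3)
  • {4,5,7}:  v_{4} + v_{5} + v_{7} = 2·v_{6}  so sig = (3; 2)
  • {0,2,6,8}:  v_{0} + v_{2} + v_{6} + v_{8} = v_{4}  so sig = (4; 1)
  • {0,2,5,7,8}:  v_{0} + v_{2} + v_{5} + v_{7} + v_{8} = v_{6}  so sig = (5; 1)

Hence PRS(X_Σ) =
    (2; —)
    (2; 1,1)
    (2; 1,1,1)
    (3; 1)
    (3; 1,1)
    (3; 1,3)
    (3; 2)
    (4; 1)
    (5; 1)


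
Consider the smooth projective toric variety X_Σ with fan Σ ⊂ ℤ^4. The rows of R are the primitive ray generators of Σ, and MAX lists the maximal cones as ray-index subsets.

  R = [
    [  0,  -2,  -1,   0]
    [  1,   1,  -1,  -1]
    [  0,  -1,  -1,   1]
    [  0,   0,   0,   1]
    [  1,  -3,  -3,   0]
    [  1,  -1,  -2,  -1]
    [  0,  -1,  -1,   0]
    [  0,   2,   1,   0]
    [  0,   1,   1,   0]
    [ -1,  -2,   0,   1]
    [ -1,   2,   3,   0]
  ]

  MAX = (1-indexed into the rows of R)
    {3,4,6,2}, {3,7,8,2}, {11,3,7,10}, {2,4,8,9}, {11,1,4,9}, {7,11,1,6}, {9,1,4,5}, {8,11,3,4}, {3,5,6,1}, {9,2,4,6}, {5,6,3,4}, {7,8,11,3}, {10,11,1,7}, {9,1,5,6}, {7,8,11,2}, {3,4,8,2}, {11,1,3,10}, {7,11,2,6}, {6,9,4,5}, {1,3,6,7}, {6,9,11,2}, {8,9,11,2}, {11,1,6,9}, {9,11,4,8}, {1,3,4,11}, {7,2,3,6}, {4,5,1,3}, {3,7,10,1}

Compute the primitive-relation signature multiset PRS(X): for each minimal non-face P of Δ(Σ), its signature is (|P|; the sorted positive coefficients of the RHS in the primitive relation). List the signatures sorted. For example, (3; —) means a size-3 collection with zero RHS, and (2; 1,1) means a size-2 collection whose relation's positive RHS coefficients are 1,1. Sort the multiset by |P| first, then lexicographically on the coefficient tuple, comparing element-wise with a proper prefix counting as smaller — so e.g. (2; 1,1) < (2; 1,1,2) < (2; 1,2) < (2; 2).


Primitive collections (22):

  P={1,8}:  v_{1} + v_{8} = 0  ⟹  sig = (2; —)
  P={7,9}:  v_{7} + v_{9} = 0  ⟹  sig = (2; —)
  P={1,2}:  v_{1} + v_{2} = v_{6}  ⟹  sig = (2; 1)
  P={2,10}:  v_{2} + v_{10} = v_{7}  ⟹  sig = (2; 1)
  P={3,9}:  v_{3} + v_{9} = v_{4}  ⟹  sig = (2; 1)
  P={4,7}:  v_{4} + v_{7} = v_{3}  ⟹  sig = (2; 1)
  P={6,8}:  v_{6} + v_{8} = v_{2}  ⟹  sig = (2; 1)
  P={5,8}:  v_{5} + v_{8} = v_{4} + v_{6}  ⟹  sig = (2; 1,1)
  P={5,11}:  v_{5} + v_{11} = v_{1} + v_{9}  ⟹  sig = (2; 1,1)
  P={6,10}:  v_{6} + v_{10} = v_{1} + v_{7}  ⟹  sig = (2; 1,1)
  P={5,7}:  v_{5} + v_{7} = v_{1} + v_{3} + v_{6}  ⟹  sig = (2; 1,1,1)
  P={8,10}:  v_{8} + v_{10} = v_{3} + v_{7} + v_{11}  ⟹  sig = (2; 1,1,1)
  P={9,10}:  v_{9} + v_{10} = v_{1} + v_{3} + v_{11}  ⟹  sig = (2; 1,1,1)
  P={4,10}:  v_{4} + v_{10} = v_{1} + 2·v_{3} + v_{11}  ⟹  sig = (2; 1,1,2)
  P={2,5}:  v_{2} + v_{5} = v_{4} + 2·v_{6}  ⟹  sig = (2; 1,2)
  P={5,10}:  v_{5} + v_{10} = 2·v_{1} + v_{3}  ⟹  sig = (2; 1,2)
  P={3,6,11}:  v_{3} + v_{6} + v_{11} = 0  ⟹  sig = (3; —)
  P={1,4,6}:  v_{1} + v_{4} + v_{6} = v_{5}  ⟹  sig = (3; 1)
  P={2,3,11}:  v_{2} + v_{3} + v_{11} = v_{8}  ⟹  sig = (3; 1)
  P={4,6,11}:  v_{4} + v_{6} + v_{11} = v_{9}  ⟹  sig = (3; 1)
  P={2,4,11}:  v_{2} + v_{4} + v_{11} = v_{8} + v_{9}  ⟹  sig = (3; 1,1)
  P={1,3,7,11}:  v_{1} + v_{3} + v_{7} + v_{11} = v_{10}  ⟹  sig = (4; 1)

Signatures (|P|; sorted positive RHS coefficients), sorted:
[(2; —), (2; —), (2; 1), (2; 1), (2; 1), (2; 1), (2; 1), (2; 1,1), (2; 1,1), (2; 1,1), (2; 1,1,1), (2; 1,1,1), (2; 1,1,1), (2; 1,1,2), (2; 1,2), (2; 1,2), (3; —), (3; 1), (3; 1), (3; 1), (3; 1,1), (4; 1)]


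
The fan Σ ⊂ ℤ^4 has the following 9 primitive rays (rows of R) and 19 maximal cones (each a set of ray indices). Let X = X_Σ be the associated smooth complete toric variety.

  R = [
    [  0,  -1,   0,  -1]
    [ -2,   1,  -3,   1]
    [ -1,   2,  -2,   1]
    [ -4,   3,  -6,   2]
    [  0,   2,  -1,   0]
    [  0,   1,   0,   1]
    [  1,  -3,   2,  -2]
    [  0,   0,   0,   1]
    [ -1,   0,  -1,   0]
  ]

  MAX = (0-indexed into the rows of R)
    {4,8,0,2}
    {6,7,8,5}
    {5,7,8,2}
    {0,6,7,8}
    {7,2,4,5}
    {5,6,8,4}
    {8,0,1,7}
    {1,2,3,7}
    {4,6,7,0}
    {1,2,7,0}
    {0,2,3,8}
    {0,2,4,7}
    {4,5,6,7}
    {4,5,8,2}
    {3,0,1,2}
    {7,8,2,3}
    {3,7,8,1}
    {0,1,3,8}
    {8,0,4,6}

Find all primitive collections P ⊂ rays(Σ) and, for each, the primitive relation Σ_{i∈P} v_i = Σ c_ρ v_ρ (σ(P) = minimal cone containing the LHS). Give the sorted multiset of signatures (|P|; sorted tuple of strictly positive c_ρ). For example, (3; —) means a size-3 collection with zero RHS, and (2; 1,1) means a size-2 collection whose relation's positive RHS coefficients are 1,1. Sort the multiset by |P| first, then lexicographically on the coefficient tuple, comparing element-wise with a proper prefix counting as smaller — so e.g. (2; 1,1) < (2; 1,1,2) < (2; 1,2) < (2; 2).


Primitive collections (12):

  P={0,5}:  v_{0} + v_{5} = 0  →  sig = (2; —)
  P={2,6}:  v_{2} + v_{6} = v_{0}  →  sig = (2; 1)
  P={1,5}:  v_{1} + v_{5} = v_{2} + v_{7} + v_{8}  →  sig = (2; 1,1,1)
  P={3,6}:  v_{3} + v_{6} = v_{0} + v_{1} + v_{8}  →  sig = (2; 1,1,1)
  P={1,6}:  v_{1} + v_{6} = 2·v_{0} + v_{7} + v_{8}  →  sig = (2; 1,1,2)
  P={3,4}:  v_{3} + v_{4} = v_{0} + 3·v_{2} + v_{8}  →  sig = (2; 1,1,3)
  P={1,4}:  v_{1} + v_{4} = v_{0} + 2·v_{2}  →  sig = (2; 1,2)
  P={3,5}:  v_{3} + v_{5} = 2·v_{2} + v_{7} + 2·v_{8}  →  sig = (2; 1,2,2)
  P={1,2,8}:  v_{1} + v_{2} + v_{8} = v_{3}  →  sig = (3; 1)
  P={4,7,8}:  v_{4} + v_{7} + v_{8} = v_{2}  →  sig = (3; 1)
  P={0,3,7}:  v_{0} + v_{3} + v_{7} = 2·v_{1}  →  sig = (3; 2)
  P={0,2,7,8}:  v_{0} + v_{2} + v_{7} + v_{8} = v_{1}  →  sig = (4; 1)

Sorted signature multiset PRS(X):
[(2; —), (2; 1), (2; 1,1,1), (2; 1,1,1), (2; 1,1,2), (2; 1,1,3), (2; 1,2), (2; 1,2,2), (3; 1), (3; 1), (3; 2), (4; 1)]


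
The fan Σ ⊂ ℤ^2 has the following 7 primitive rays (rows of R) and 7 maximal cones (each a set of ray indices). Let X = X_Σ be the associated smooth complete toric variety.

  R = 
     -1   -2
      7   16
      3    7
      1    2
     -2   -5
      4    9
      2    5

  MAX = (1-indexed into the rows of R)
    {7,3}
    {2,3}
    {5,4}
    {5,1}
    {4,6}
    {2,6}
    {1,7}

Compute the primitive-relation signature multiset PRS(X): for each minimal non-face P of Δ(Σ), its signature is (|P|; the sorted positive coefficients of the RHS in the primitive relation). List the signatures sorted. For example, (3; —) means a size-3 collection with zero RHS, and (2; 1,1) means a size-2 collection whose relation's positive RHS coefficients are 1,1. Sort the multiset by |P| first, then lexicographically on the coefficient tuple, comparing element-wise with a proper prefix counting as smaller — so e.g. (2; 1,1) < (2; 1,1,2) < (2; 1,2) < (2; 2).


The 14 primitive collections of Σ (r=7, n=2):

  P = {1,4}:  v_{1} + v_{4} = 0 ; sig = (2; —)
  P = {5,7}:  v_{5} + v_{7} = 0 ; sig = (2; —)
  P = {1,3}:  v_{1} + v_{3} = v_{7} ; sig = (2; 1)
  P = {1,6}:  v_{1} + v_{6} = v_{3} ; sig = (2; 1)
  P = {3,4}:  v_{3} + v_{4} = v_{6} ; sig = (2; 1)
  P = {3,5}:  v_{3} + v_{5} = v_{4} ; sig = (2; 1)
  P = {3,6}:  v_{3} + v_{6} = v_{2} ; sig = (2; 1)
  P = {4,7}:  v_{4} + v_{7} = v_{3} ; sig = (2; 1)
  P = {2,5}:  v_{2} + v_{5} = v_{4} + v_{6} ; sig = (2; 1,1)
  P = {1,2}:  v_{1} + v_{2} = 2·v_{3} ; sig = (2; 2)
  P = {2,4}:  v_{2} + v_{4} = 2·v_{6} ; sig = (2; 2)
  P = {5,6}:  v_{5} + v_{6} = 2·v_{4} ; sig = (2; 2)
  P = {6,7}:  v_{6} + v_{7} = 2·v_{3} ; sig = (2; 2)
  P = {2,7}:  v_{2} + v_{7} = 3·v_{3} ; sig = (2; 3)

Hence PRS(X_Σ) =
    (2; —)
    (2; —)
    (2; 1)
    (2; 1)
    (2; 1)
    (2; 1)
    (2; 1)
    (2; 1)
    (2; 1,1)
    (2; 2)
    (2; 2)
    (2; 2)
    (2; 2)
    (2; 3)


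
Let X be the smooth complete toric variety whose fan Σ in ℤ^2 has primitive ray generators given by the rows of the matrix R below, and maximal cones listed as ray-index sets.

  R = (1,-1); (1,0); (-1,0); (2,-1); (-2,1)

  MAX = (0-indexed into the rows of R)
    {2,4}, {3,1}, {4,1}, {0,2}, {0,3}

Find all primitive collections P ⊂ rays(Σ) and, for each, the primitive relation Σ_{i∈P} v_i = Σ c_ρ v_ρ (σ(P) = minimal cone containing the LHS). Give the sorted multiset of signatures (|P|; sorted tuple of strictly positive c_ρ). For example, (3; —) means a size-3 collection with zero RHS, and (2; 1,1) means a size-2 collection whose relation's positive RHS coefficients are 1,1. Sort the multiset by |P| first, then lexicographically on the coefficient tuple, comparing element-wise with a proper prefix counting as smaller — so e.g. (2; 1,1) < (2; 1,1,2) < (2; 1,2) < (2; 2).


Primitive collections (5):

  P={1,2}:  v_{1} + v_{2} = 0  ⇒ sig = (2; —)
  P={3,4}:  v_{3} + v_{4} = 0  ⇒ sig = (2; —)
  P={0,1}:  v_{0} + v_{1} = v_{3}  ⇒ sig = (2; 1)
  P={0,4}:  v_{0} + v_{4} = v_{2}  ⇒ sig = (2; 1)
  P={2,3}:  v_{2} + v_{3} = v_{0}  ⇒ sig = (2; 1)

Signatures (|P|; sorted positive RHS coefficients), sorted:
    (2; —)
    (2; —)
    (2; 1)
    (2; 1)
    (2; 1)


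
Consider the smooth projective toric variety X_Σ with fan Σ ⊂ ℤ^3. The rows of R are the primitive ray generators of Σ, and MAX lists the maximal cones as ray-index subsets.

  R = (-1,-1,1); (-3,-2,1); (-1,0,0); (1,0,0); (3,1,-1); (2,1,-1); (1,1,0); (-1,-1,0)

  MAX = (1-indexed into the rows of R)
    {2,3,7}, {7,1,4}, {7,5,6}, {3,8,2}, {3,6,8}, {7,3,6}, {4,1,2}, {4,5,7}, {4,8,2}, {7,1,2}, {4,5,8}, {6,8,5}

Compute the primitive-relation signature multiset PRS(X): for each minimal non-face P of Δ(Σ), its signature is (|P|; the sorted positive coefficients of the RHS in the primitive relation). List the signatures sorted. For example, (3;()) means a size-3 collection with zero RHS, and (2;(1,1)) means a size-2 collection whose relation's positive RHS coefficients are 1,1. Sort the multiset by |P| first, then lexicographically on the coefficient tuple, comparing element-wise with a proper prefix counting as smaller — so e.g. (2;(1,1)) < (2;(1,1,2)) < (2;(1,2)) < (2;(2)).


Primitive collections (11):

  • {3,4}:  v_{3} + v_{4} = 0  →  sig = (2;())
  • {7,8}:  v_{7} + v_{8} = 0  →  sig = (2;())
  • {1,6}:  v_{1} + v_{6} = v_{4}  →  sig = (2;(1))
  • {2,6}:  v_{2} + v_{6} = v_{8}  →  sig = (2;(1))
  • {3,5}:  v_{3} + v_{5} = v_{6}  →  sig = (2;(1))
  • {4,6}:  v_{4} + v_{6} = v_{5}  →  sig = (2;(1))
  • {1,3}:  v_{1} + v_{3} = v_{2} + v_{7}  →  sig = (2;(1,1))
  • {1,8}:  v_{1} + v_{8} = v_{2} + v_{4}  →  sig = (2;(1,1))
  • {2,5}:  v_{2} + v_{5} = v_{4} + v_{8}  →  sig = (2;(1,1))
  • {1,5}:  v_{1} + v_{5} = 2·v_{4}  →  sig = (2;(2))
  • {2,4,7}:  v_{2} + v_{4} + v_{7} = v_{1}  →  sig = (3;(1))

Sorted signature multiset PRS(X):
{ (2;()) ×2,  (2;(1)) ×4,  (2;(1,1)) ×3,  (2;(2)),  (3;(1)) }


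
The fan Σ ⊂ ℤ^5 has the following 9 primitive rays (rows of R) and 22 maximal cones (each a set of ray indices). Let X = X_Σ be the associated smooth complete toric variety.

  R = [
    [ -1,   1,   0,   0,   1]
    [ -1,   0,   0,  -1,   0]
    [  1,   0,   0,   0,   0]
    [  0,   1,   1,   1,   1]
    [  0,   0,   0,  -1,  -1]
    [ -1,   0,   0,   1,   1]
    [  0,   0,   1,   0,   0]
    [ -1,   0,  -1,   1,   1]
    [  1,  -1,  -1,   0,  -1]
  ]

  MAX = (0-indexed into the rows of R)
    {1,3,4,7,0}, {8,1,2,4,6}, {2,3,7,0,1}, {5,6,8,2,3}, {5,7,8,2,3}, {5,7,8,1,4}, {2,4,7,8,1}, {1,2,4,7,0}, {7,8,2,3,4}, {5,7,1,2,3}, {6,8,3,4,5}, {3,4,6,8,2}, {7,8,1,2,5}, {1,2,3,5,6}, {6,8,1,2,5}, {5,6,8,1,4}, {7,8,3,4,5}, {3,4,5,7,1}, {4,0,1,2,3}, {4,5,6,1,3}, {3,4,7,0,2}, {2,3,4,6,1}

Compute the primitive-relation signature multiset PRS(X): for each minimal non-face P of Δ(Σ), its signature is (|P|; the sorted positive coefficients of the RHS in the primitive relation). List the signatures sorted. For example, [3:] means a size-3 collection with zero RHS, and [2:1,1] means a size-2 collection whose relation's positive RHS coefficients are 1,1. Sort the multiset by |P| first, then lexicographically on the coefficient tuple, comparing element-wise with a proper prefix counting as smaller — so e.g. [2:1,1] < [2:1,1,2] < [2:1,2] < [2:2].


Primitive collections (7):

  {6,7}:  v_{6} + v_{7} = v_{5}  ⇒ sig = [2:1]
  {0,6}:  v_{0} + v_{6} = v_{1} + v_{3}  ⇒ sig = [2:1,1]
  {0,5}:  v_{0} + v_{5} = v_{1} + v_{3} + v_{7}  ⇒ sig = [2:1,1,1]
  {0,8}:  v_{0} + v_{8} = v_{2} + v_{4} + v_{7}  ⇒ sig = [2:1,1,1]
  {1,3,8}:  v_{1} + v_{3} + v_{8} = 0  ⇒ sig = [3:]
  {2,4,5}:  v_{2} + v_{4} + v_{5} = 0  ⇒ sig = [3:]
  {1,2,3,4,7}:  v_{1} + v_{2} + v_{3} + v_{4} + v_{7} = v_{0}  ⇒ sig = [5:1]

Hence PRS(X_Σ) =
{ [2:1],  [2:1,1],  [2:1,1,1] ×2,  [3:] ×2,  [5:1] }


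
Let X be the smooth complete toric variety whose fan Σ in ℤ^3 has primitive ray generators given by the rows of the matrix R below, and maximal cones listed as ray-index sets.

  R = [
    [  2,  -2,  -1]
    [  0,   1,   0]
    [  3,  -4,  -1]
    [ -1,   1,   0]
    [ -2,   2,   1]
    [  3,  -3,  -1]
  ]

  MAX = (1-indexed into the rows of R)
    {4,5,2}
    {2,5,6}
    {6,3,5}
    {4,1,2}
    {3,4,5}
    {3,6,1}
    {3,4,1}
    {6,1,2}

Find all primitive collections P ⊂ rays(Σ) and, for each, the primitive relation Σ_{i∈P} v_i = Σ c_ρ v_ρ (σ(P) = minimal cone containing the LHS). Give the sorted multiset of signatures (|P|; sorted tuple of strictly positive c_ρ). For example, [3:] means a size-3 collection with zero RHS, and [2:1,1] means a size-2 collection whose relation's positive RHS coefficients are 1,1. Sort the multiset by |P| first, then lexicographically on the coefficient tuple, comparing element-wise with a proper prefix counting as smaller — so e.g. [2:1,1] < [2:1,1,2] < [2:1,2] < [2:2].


Σ has 3 primitive collections:

  P={1,5}:  v_{1} + v_{5} = 0 — sig = [2:]
  P={2,3}:  v_{2} + v_{3} = v_{6} — sig = [2:1]
  P={4,6}:  v_{4} + v_{6} = v_{1} — sig = [2:1]

Signatures (|P|; sorted positive RHS coefficients), sorted:
[[2:], [2:1], [2:1]]


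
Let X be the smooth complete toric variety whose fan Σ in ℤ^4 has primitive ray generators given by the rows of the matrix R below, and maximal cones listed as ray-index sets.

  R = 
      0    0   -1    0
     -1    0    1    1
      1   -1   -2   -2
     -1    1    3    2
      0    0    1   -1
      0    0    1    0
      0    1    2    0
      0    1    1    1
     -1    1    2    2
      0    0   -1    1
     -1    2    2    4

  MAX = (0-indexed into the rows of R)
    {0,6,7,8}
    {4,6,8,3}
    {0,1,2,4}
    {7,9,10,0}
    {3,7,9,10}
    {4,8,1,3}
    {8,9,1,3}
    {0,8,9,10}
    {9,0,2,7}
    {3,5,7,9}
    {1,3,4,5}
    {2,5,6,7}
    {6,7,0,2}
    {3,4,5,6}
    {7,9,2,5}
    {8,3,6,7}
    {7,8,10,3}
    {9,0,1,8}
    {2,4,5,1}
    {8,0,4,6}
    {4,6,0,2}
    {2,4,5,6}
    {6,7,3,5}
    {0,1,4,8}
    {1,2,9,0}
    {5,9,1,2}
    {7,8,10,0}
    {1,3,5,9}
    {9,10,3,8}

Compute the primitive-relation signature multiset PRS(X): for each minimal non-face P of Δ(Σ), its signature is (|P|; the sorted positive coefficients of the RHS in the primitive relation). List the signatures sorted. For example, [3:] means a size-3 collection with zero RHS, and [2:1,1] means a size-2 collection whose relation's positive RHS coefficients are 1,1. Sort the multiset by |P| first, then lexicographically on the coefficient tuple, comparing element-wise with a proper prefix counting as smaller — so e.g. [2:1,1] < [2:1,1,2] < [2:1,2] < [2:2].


16 minimal non-faces of Δ(Σ) (on 11 rays):

  P = {0,5}:  v_{0} + v_{5} = 0  ⇒ sig = [2:]
  P = {2,8}:  v_{2} + v_{8} = 0  ⇒ sig = [2:]
  P = {4,9}:  v_{4} + v_{9} = 0  ⇒ sig = [2:]
  P = {0,3}:  v_{0} + v_{3} = v_{8}  ⇒ sig = [2:1]
  P = {1,7}:  v_{1} + v_{7} = v_{8}  ⇒ sig = [2:1]
  P = {2,3}:  v_{2} + v_{3} = v_{5}  ⇒ sig = [2:1]
  P = {4,7}:  v_{4} + v_{7} = v_{6}  ⇒ sig = [2:1]
  P = {5,8}:  v_{5} + v_{8} = v_{3}  ⇒ sig = [2:1]
  P = {6,9}:  v_{6} + v_{9} = v_{7}  ⇒ sig = [2:1]
  P = {1,6}:  v_{1} + v_{6} = v_{4} + v_{8}  ⇒ sig = [2:1,1]
  P = {2,10}:  v_{2} + v_{10} = v_{7} + v_{9}  ⇒ sig = [2:1,1]
  P = {4,10}:  v_{4} + v_{10} = v_{7} + v_{8}  ⇒ sig = [2:1,1]
  P = {5,10}:  v_{5} + v_{10} = v_{3} + v_{7} + v_{9}  ⇒ sig = [2:1,1,1]
  P = {1,10}:  v_{1} + v_{10} = 2·v_{8} + v_{9}  ⇒ sig = [2:1,2]
  P = {6,10}:  v_{6} + v_{10} = 2·v_{7} + v_{8}  ⇒ sig = [2:1,2]
  P = {7,8,9}:  v_{7} + v_{8} + v_{9} = v_{10}  ⇒ sig = [3:1]

Sorted signature multiset PRS(X):
[[2:], [2:], [2:], [2:1], [2:1], [2:1], [2:1], [2:1], [2:1], [2:1,1], [2:1,1], [2:1,1], [2:1,1,1], [2:1,2], [2:1,2], [3:1]]


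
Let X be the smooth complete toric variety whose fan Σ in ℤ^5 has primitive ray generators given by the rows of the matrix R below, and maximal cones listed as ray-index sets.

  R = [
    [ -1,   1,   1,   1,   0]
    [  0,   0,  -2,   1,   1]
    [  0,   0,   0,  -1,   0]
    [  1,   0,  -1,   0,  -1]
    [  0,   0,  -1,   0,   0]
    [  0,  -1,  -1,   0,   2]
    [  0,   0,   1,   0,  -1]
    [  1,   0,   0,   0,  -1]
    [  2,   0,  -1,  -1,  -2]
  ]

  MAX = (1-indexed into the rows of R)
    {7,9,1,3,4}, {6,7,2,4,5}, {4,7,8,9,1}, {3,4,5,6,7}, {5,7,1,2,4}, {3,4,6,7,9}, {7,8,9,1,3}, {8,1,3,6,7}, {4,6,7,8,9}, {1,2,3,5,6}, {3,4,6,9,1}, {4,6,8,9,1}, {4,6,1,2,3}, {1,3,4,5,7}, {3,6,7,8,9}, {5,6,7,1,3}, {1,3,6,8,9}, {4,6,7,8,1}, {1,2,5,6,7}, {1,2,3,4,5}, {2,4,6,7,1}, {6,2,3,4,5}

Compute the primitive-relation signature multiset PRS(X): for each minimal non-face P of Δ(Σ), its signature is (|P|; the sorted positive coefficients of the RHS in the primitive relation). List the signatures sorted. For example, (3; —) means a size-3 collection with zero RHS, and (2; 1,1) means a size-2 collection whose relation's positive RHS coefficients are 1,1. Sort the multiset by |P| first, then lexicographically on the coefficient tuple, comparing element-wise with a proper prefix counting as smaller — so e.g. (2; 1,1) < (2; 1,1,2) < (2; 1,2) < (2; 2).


9 collections generate NE(X_Σ); each relation:

  • {5,8}:  v_{5} + v_{8} = v_{4} — sig = (2; 1)
  • {2,9}:  v_{2} + v_{9} = v_{1} + v_{3} + 3·v_{4} + v_{6} — sig = (2; 1,1,1,3)
  • {2,8}:  v_{2} + v_{8} = v_{1} + 2·v_{4} + v_{6} — sig = (2; 1,1,2)
  • {5,9}:  v_{5} + v_{9} = v_{3} + 2·v_{4} — sig = (2; 1,2)
  • {2,3,7}:  v_{2} + v_{3} + v_{7} = v_{5} — sig = (3; 1)
  • {3,4,8}:  v_{3} + v_{4} + v_{8} = v_{9} — sig = (3; 1)
  • {1,4,5,6}:  v_{1} + v_{4} + v_{5} + v_{6} = v_{2} — sig = (4; 1)
  • {1,6,7,9}:  v_{1} + v_{6} + v_{7} + v_{9} = v_{8} — sig = (4; 1)
  • {1,3,4,6,7}:  v_{1} + v_{3} + v_{4} + v_{6} + v_{7} = 0 — sig = (5; —)

Sorted signature multiset PRS(X):
    |P|=2: 4 collections, coeffs (1), (1,1,1,3), (1,1,2), (1,2)
    |P|=3: 2 collections, coeffs (1), (1)
    |P|=4: 2 collections, coeffs (1), (1)
    |P|=5: 1 collection, coeffs ()
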